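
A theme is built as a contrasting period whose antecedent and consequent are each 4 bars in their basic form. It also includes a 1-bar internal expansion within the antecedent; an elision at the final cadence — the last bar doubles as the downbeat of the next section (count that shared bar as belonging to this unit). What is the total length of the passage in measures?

Basic contrasting period: 4 + 4 = 8 bars.
8 (basic form) + 1 (internal expansion) = 9.
The elision shares a bar with the next section but does not change this unit's count.

9 measures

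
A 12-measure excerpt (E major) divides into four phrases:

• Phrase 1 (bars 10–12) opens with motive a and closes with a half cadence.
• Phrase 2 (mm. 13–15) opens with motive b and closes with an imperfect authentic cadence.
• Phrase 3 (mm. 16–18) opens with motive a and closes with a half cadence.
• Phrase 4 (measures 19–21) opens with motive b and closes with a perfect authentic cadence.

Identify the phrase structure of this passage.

Four phrases in two halves: the first half (measures 10–15) ends with an imperfect authentic cadence, the second (mm. 16-21) with a perfect authentic cadence — a large antecedent–consequent pair, i.e. a double period.
Phrase 3 begins with the same material as phrase 1, making it parallel.

parallel double period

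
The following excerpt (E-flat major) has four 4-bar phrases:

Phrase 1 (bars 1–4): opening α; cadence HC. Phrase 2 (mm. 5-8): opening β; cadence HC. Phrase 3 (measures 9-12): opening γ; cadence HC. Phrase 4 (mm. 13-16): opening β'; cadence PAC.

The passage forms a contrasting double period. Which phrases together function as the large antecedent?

In a double period the first pair of phrases (ending half cadence) is the large antecedent and the second pair (ending perfect authentic cadence) is the large consequent; the antecedent is phrases 1 and 2.

phrases 1 and 2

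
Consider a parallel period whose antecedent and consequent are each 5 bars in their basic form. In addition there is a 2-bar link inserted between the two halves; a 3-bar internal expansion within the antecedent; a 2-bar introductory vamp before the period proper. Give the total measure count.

17 measures

Basic parallel period: 5 + 5 = 10 bars.
10 (basic form) + 2 (link) + 3 (internal expansion) + 2 (introduction) = 17.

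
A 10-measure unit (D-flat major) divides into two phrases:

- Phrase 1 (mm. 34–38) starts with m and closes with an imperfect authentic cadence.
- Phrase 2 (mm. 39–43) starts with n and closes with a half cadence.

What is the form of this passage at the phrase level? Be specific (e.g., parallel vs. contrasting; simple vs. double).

phrase group

The second phrase closes with a half cadence, which is not stronger than the first phrase's imperfect authentic cadence; without a weak→strong cadential pair there is no antecedent–consequent relationship, so this is a phrase group rather than a period.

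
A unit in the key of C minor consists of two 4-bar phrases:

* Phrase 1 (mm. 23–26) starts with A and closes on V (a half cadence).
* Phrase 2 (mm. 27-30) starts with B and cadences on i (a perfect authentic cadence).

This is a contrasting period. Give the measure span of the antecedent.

The phrase ending with the weaker cadence (half cadence) is the antecedent; the one ending more conclusively (perfect authentic cadence) is the consequent. The antecedent is measures 23–26.

measures 23–26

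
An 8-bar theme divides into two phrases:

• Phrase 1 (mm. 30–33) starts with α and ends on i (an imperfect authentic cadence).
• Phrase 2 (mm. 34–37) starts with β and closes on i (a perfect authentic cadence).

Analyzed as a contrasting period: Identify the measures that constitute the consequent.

measures 34–37

The antecedent is the phrase ending with the weaker cadence (imperfect authentic cadence, phrase 1) and the consequent the one ending more conclusively (perfect authentic cadence, phrase 2); the consequent is measures 34-37.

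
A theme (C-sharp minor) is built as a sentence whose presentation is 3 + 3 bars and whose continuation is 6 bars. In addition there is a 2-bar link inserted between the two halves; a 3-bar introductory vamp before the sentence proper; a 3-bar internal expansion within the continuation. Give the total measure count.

20 measures

Basic sentence: 3 + 3 + 6 = 12 bars.
12 (basic form) + 2 (link) + 3 (introduction) + 3 (internal expansion) = 20.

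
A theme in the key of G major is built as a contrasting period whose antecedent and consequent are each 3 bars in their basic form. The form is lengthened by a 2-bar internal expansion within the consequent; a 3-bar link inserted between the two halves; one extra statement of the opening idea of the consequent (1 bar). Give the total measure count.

12 measures

Basic contrasting period: 3 + 3 = 6 bars.
6 (basic form) + 2 (internal expansion) + 3 (link) + 1 (extra statement) = 12.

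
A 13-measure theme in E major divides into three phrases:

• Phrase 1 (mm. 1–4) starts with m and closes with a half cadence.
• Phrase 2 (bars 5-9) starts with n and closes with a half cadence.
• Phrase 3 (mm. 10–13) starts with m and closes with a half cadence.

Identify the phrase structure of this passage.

phrase group

The final phrase closes with a half cadence, which is not stronger than the preceding half cadence; the 3 phrases lack an overall antecedent–consequent design and so form a phrase group.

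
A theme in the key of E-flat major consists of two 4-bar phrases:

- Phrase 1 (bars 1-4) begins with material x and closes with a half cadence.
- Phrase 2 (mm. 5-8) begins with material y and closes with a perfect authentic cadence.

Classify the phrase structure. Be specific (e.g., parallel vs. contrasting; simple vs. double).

Phrase 1 ends with a half cadence (weaker) and phrase 2 with a perfect authentic cadence (stronger): antecedent + consequent = a period.
The two phrases open with different material (x / y), so the period is contrasting.

contrasting period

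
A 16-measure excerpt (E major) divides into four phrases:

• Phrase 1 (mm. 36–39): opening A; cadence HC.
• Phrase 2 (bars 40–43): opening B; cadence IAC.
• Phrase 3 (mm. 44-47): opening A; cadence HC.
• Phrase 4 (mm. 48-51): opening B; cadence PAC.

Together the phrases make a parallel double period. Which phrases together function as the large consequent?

In a double period the first pair of phrases (ending imperfect authentic cadence) is the large antecedent and the second pair (ending perfect authentic cadence) is the large consequent; the consequent is phrases 3 and 4.

phrases 3 and 4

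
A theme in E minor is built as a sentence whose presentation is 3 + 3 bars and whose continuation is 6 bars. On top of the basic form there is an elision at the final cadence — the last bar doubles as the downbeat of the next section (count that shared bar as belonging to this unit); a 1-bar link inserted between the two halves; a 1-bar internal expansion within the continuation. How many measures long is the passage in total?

Basic sentence: 3 + 3 + 6 = 12 bars.
12 (basic form) + 1 (link) + 1 (internal expansion) = 14.
The elision shares a bar with the next section but does not change this unit's count.

14 measures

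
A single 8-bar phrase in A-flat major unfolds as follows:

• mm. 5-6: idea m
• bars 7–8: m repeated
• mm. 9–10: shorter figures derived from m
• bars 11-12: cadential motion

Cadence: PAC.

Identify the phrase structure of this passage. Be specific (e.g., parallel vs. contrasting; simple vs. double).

sentence

Basic idea (bars 5–6) + its repetition (mm. 7–8) form the presentation; fragmentation and cadence (mm. 9-12) form the continuation — the 8-bar whole is a sentence.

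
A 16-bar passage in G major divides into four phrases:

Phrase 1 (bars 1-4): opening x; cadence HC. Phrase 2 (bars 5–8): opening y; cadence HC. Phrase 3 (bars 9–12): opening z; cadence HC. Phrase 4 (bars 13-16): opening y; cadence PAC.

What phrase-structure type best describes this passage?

contrasting double period

Four phrases in two halves: the first half (mm. 1–8) ends with a half cadence, the second (bars 9-16) with a perfect authentic cadence — a large antecedent–consequent pair, i.e. a double period.
Phrase 3 begins with different material from phrase 1, making it contrasting.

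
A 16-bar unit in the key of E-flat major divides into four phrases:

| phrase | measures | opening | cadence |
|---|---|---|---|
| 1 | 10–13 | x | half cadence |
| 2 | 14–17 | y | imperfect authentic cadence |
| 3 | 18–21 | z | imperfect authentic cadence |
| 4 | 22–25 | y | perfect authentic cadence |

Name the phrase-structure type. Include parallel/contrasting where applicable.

contrasting double period

Four phrases in two halves: the first half (measures 10–17) ends with an imperfect authentic cadence, the second (mm. 18–25) with a perfect authentic cadence — a large antecedent–consequent pair, i.e. a double period.
Phrase 3 begins with different material from phrase 1, making it contrasting.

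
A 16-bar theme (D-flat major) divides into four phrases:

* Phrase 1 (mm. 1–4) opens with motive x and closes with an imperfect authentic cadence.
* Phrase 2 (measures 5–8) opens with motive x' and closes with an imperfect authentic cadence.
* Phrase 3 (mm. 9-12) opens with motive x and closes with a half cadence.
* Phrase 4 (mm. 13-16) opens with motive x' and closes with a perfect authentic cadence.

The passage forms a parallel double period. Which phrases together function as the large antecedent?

In a double period the first pair of phrases (ending imperfect authentic cadence) is the large antecedent and the second pair (ending perfect authentic cadence) is the large consequent; the antecedent is phrases 1 and 2.

phrases 1 and 2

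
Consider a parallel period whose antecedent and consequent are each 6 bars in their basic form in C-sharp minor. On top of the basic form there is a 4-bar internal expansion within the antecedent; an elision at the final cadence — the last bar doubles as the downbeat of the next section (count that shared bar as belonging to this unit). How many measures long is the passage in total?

Basic parallel period: 6 + 6 = 12 bars.
12 (basic form) + 4 (internal expansion) = 16.
The elision shares a bar with the next section but does not change this unit's count.

16 measures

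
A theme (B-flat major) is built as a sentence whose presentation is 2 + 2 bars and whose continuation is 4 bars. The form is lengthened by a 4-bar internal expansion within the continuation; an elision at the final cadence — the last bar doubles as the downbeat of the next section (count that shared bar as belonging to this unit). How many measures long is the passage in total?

Basic sentence: 2 + 2 + 4 = 8 bars.
8 (basic form) + 4 (internal expansion) = 12.
The elision shares a bar with the next section but does not change this unit's count.

12 measures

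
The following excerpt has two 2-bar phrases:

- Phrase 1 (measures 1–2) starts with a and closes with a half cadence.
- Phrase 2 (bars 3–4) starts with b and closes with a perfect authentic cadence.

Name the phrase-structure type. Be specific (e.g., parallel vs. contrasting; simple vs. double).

Phrase 1 ends with a half cadence (weaker) and phrase 2 with a perfect authentic cadence (stronger): antecedent + consequent = a period.
The two phrases open with different material (a / b), so the period is contrasting.

contrasting period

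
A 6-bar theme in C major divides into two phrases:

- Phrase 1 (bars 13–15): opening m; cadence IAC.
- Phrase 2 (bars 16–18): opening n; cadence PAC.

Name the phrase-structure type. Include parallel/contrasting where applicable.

Phrase 1 ends with an imperfect authentic cadence (weaker) and phrase 2 with a perfect authentic cadence (stronger): antecedent + consequent = a period.
The two phrases open with different material (m / n), so the period is contrasting.

contrasting period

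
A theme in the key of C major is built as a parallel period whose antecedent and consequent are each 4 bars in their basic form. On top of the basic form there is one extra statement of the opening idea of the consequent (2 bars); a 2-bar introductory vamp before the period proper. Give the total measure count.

12 measures

Basic parallel period: 4 + 4 = 8 bars.
8 (basic form) + 2 (extra statement) + 2 (introduction) = 12.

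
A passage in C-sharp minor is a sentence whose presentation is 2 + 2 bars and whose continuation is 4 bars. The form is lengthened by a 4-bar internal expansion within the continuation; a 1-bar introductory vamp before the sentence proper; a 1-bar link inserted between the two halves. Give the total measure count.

14 measures

Basic sentence: 2 + 2 + 4 = 8 bars.
8 (basic form) + 4 (internal expansion) + 1 (introduction) + 1 (link) = 14.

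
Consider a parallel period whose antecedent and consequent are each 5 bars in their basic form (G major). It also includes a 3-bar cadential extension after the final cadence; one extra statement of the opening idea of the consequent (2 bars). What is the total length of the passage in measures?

Basic parallel period: 5 + 5 = 10 bars.
10 (basic form) + 3 (cadential extension) + 2 (extra statement) = 15.

15 measures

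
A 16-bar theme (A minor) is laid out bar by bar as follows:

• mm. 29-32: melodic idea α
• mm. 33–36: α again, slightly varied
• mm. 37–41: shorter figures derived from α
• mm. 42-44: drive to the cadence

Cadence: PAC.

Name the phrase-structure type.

Basic idea (bars 29–32) + its repetition (mm. 33-36) form the presentation; fragmentation and cadence (mm. 37-44) form the continuation — the 16-bar whole is a sentence.

sentence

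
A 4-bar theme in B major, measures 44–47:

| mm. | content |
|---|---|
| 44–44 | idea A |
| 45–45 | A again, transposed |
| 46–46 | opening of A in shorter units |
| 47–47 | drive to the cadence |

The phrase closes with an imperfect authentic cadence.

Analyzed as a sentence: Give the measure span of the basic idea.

The presentation of a sentence is the basic idea (bar 44) plus its repetition (m. 45); the basic idea is therefore measure 44.

measures 44–44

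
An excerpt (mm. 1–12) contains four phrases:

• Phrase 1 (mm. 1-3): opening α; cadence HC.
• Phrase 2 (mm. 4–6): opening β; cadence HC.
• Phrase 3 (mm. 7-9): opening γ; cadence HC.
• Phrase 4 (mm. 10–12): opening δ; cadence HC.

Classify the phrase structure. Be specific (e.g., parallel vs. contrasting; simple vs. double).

Phrase 4 ends with a half cadence, no stronger than phrase 2's half cadence, so the four phrases do not form a double period; nor do phrases 3–4 duplicate 1–2, so it is not a repeated period. With no phrase reaching a conclusive cadence, the passage is a phrase group.

phrase group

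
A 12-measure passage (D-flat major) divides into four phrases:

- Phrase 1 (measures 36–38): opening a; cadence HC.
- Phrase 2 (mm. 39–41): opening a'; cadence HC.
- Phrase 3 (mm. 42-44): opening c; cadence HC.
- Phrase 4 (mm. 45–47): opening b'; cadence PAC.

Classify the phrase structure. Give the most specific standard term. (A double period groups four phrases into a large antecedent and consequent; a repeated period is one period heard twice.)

contrasting double period

Four phrases in two halves: the first half (measures 36–41) ends with a half cadence, the second (measures 42-47) with a perfect authentic cadence — a large antecedent–consequent pair, i.e. a double period.
Phrase 3 begins with different material from phrase 1, making it contrasting.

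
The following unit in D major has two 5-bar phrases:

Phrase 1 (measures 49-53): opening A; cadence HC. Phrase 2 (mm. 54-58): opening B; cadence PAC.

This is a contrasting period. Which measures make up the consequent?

The phrase ending with the weaker cadence (half cadence) is the antecedent; the one ending more conclusively (perfect authentic cadence) is the consequent. The consequent is measures 54–58.

measures 54–58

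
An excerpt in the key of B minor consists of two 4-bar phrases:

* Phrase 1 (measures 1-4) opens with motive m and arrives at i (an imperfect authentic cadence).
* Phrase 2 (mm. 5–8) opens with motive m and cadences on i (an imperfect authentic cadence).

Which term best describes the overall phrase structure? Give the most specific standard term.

repeated phrase

Both phrases have the same opening (m) and the same cadence (imperfect authentic cadence): the second is a restatement, not a consequent, so this is a repeated phrase rather than a period.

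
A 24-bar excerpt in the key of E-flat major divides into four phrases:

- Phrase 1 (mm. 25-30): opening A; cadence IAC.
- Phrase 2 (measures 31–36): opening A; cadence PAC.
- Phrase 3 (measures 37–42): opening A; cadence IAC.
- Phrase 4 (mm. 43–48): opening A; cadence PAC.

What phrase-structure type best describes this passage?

The cadence pattern IAC–PAC–IAC–PAC is weak–strong twice, and phrases 3–4 restate phrases 1–2: a period heard twice, not a double period (which would end weakly at phrase 2).

repeated period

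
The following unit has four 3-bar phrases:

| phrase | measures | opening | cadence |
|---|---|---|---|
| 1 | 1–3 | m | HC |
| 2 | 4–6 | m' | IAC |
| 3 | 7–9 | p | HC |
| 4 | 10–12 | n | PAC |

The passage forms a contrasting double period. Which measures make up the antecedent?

In a double period the four phrases pair into a large antecedent (phrases 1–2, ending imperfect authentic cadence) and a large consequent (phrases 3–4, ending perfect authentic cadence). The antecedent spans mm. 1-6.

measures 1–6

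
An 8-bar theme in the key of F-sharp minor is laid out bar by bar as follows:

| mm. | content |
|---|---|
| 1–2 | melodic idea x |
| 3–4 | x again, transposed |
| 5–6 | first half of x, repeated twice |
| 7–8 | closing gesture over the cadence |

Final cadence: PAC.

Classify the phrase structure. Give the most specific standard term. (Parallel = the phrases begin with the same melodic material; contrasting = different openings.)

sentence

Basic idea (bars 1-2) + its repetition (mm. 3–4) form the presentation; fragmentation and cadence (mm. 5–8) form the continuation — the 8-bar whole is a sentence.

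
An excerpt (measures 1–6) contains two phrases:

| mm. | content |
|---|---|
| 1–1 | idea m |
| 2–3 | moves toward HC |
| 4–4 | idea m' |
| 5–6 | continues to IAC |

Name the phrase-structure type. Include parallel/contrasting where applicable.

parallel period

Phrase 1 ends with a half cadence (weaker) and phrase 2 with an imperfect authentic cadence (stronger): antecedent + consequent = a period.
The two phrases open with the same material (m / m'), so the period is parallel.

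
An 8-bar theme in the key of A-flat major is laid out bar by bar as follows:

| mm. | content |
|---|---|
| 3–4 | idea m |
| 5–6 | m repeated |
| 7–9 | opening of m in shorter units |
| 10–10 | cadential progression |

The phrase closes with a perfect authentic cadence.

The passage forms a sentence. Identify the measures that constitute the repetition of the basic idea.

measures 5–6

The presentation of a sentence is the basic idea (bars 3–4) plus its repetition (mm. 5-6); the repetition of the basic idea is therefore measures 5-6.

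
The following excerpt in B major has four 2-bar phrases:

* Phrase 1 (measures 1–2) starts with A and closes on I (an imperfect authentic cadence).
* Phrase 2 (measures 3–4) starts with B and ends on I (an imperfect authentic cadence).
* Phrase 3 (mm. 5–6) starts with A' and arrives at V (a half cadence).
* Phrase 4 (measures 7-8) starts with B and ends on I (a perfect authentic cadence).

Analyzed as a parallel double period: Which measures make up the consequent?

measures 5–8

In a double period the four phrases pair into a large antecedent (phrases 1–2, ending imperfect authentic cadence) and a large consequent (phrases 3–4, ending perfect authentic cadence). The consequent spans mm. 5–8.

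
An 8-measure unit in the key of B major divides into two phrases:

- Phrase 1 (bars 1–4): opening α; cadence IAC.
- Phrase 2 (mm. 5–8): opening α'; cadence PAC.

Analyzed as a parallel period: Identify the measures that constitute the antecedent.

The antecedent is the phrase ending with the weaker cadence (imperfect authentic cadence, phrase 1) and the consequent the one ending more conclusively (perfect authentic cadence, phrase 2); the antecedent is measures 1–4.

measures 1–4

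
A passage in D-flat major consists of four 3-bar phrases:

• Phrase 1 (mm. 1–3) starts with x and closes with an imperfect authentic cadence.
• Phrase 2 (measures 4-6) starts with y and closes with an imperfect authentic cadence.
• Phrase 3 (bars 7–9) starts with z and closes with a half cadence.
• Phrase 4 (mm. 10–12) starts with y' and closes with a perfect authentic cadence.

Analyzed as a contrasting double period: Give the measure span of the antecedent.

measures 1–6

In a double period the four phrases pair into a large antecedent (phrases 1–2, ending imperfect authentic cadence) and a large consequent (phrases 3–4, ending perfect authentic cadence). The antecedent spans mm. 1-6.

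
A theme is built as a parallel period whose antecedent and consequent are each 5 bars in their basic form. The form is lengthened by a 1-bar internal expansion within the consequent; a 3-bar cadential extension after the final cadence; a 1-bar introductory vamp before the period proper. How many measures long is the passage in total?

15 measures

Basic parallel period: 5 + 5 = 10 bars.
10 (basic form) + 1 (internal expansion) + 3 (cadential extension) + 1 (introduction) = 15.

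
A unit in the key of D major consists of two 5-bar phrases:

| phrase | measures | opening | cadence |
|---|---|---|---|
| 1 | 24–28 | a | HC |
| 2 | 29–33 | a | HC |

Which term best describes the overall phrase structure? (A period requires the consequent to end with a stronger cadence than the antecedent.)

repeated phrase

Both phrases have the same opening (a) and the same cadence (half cadence): the second is a restatement, not a consequent, so this is a repeated phrase rather than a period.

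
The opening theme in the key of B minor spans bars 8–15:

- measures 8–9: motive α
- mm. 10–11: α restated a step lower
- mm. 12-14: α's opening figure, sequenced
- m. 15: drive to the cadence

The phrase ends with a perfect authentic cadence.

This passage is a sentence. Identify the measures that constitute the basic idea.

measures 8–9

The presentation of a sentence is the basic idea (mm. 8-9) plus its repetition (mm. 10–11); the basic idea is therefore bars 8–9.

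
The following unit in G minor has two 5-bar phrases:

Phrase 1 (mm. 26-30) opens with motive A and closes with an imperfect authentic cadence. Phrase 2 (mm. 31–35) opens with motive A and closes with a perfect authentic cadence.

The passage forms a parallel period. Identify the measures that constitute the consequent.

measures 31–35

The antecedent is the phrase ending with the weaker cadence (imperfect authentic cadence, phrase 1) and the consequent the one ending more conclusively (perfect authentic cadence, phrase 2); the consequent is measures 31–35.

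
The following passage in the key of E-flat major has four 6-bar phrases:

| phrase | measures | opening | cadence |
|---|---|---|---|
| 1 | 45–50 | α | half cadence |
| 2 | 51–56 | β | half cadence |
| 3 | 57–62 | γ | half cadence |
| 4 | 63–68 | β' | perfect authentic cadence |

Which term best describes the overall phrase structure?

contrasting double period

Four phrases in two halves: the first half (bars 45–56) ends with a half cadence, the second (bars 57-68) with a perfect authentic cadence — a large antecedent–consequent pair, i.e. a double period.
Phrase 3 begins with different material from phrase 1, making it contrasting.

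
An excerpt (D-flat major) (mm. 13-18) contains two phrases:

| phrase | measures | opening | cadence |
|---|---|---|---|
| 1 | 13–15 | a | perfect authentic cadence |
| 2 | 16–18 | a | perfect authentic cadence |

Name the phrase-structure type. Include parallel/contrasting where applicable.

Both phrases have the same opening (a) and the same cadence (perfect authentic cadence): the second is a restatement, not a consequent, so this is a repeated phrase rather than a period.

repeated phrase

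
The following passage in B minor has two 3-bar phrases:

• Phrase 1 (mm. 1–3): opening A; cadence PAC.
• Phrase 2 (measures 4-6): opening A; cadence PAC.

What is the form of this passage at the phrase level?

repeated phrase

Both phrases have the same opening (A) and the same cadence (perfect authentic cadence): the second is a restatement, not a consequent, so this is a repeated phrase rather than a period.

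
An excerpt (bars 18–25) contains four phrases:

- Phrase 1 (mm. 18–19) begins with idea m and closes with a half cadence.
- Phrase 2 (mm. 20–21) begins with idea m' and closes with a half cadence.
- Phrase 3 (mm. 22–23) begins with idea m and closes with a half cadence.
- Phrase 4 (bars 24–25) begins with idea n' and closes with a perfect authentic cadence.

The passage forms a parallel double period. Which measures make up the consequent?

In a double period the four phrases pair into a large antecedent (phrases 1–2, ending half cadence) and a large consequent (phrases 3–4, ending perfect authentic cadence). The consequent spans mm. 22–25.

measures 22–25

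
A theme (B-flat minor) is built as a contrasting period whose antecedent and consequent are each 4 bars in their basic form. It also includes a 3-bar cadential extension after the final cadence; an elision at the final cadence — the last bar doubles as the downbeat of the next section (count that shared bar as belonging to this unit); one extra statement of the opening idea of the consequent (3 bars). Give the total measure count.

Basic contrasting period: 4 + 4 = 8 bars.
8 (basic form) + 3 (cadential extension) + 3 (extra statement) = 14.
The elision shares a bar with the next section but does not change this unit's count.

14 measures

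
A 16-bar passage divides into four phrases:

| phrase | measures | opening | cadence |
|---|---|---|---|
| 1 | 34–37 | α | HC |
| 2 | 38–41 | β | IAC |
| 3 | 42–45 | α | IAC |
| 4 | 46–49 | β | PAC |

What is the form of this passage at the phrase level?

parallel double period

Four phrases in two halves: the first half (mm. 34-41) ends with an imperfect authentic cadence, the second (measures 42–49) with a perfect authentic cadence — a large antecedent–consequent pair, i.e. a double period.
Phrase 3 begins with the same material as phrase 1, making it parallel.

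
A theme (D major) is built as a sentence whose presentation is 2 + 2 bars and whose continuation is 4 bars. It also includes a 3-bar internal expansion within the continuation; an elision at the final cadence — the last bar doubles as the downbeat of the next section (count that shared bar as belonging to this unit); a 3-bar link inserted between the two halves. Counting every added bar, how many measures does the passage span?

14 measures

Basic sentence: 2 + 2 + 4 = 8 bars.
8 (basic form) + 3 (internal expansion) + 3 (link) = 14.
The elision shares a bar with the next section but does not change this unit's count.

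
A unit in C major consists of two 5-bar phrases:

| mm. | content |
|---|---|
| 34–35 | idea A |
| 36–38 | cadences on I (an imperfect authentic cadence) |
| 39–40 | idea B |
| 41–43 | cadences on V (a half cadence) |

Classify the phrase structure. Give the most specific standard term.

phrase group

The second phrase closes with a half cadence, which is not stronger than the first phrase's imperfect authentic cadence; without a weak→strong cadential pair there is no antecedent–consequent relationship, so this is a phrase group rather than a period.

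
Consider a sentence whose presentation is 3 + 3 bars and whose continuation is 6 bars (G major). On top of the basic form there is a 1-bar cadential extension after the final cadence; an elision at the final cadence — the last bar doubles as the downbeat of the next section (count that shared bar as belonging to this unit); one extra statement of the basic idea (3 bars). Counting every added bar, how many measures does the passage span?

16 measures

Basic sentence: 3 + 3 + 6 = 12 bars.
12 (basic form) + 1 (cadential extension) + 3 (extra statement) = 16.
The elision shares a bar with the next section but does not change this unit's count.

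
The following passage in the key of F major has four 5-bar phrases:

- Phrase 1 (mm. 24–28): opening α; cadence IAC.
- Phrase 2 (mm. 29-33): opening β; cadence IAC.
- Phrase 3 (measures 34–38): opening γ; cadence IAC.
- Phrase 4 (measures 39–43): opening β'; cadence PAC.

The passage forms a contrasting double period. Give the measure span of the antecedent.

In a double period the first pair of phrases (ending imperfect authentic cadence) is the large antecedent and the second pair (ending perfect authentic cadence) is the large consequent; the antecedent is measures 24–33.

measures 24–33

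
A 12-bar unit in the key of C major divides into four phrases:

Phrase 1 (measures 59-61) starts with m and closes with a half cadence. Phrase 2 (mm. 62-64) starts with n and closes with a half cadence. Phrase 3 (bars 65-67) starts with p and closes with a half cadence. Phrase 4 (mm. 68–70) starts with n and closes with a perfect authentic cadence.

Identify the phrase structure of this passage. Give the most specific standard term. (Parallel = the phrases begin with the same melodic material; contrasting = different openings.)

Four phrases in two halves: the first half (mm. 59–64) ends with a half cadence, the second (mm. 65–70) with a perfect authentic cadence — a large antecedent–consequent pair, i.e. a double period.
Phrase 3 begins with different material from phrase 1, making it contrasting.

contrasting double period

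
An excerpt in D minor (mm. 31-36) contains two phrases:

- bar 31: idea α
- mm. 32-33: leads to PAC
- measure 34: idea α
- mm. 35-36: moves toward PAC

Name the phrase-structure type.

Both phrases have the same opening (α) and the same cadence (perfect authentic cadence): the second is a restatement, not a consequent, so this is a repeated phrase rather than a period.

repeated phrase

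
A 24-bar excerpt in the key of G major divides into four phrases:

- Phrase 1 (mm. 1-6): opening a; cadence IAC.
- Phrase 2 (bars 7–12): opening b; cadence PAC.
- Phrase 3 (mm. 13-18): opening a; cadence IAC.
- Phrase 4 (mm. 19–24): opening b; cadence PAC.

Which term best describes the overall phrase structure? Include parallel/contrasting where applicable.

The cadence pattern IAC–PAC–IAC–PAC is weak–strong twice, and phrases 3–4 restate phrases 1–2: a period heard twice, not a double period (which would end weakly at phrase 2).

repeated period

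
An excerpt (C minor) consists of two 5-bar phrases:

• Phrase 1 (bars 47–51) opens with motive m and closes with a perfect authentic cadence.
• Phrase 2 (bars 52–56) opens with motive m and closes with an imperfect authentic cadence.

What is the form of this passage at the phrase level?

The second phrase closes with an imperfect authentic cadence, which is not stronger than the first phrase's perfect authentic cadence; without a weak→strong cadential pair there is no antecedent–consequent relationship, so this is a phrase group rather than a period.

phrase group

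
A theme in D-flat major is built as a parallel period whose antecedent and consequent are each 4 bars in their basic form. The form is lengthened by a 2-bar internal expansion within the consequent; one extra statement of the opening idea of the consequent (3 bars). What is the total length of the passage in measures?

13 measures

Basic parallel period: 4 + 4 = 8 bars.
8 (basic form) + 2 (internal expansion) + 3 (extra statement) = 13.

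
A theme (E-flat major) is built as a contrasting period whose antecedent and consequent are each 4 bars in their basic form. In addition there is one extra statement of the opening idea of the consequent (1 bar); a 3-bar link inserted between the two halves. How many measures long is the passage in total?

12 measures

Basic contrasting period: 4 + 4 = 8 bars.
8 (basic form) + 1 (extra statement) + 3 (link) = 12.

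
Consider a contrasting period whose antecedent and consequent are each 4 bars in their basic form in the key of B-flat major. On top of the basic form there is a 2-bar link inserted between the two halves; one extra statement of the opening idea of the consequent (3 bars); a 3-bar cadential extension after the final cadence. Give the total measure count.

16 measures

Basic contrasting period: 4 + 4 = 8 bars.
8 (basic form) + 2 (link) + 3 (extra statement) + 3 (cadential extension) = 16.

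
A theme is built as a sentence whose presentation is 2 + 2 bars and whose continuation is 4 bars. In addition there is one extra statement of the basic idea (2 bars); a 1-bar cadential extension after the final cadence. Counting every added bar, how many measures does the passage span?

Basic sentence: 2 + 2 + 4 = 8 bars.
8 (basic form) + 2 (extra statement) + 1 (cadential extension) = 11.

11 measures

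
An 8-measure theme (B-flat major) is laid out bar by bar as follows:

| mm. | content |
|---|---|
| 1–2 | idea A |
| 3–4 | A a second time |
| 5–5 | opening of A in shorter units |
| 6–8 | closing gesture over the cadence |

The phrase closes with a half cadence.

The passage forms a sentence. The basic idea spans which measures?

The presentation of a sentence is the basic idea (mm. 1–2) plus its repetition (measures 3-4); the basic idea is therefore measures 1–2.

measures 1–2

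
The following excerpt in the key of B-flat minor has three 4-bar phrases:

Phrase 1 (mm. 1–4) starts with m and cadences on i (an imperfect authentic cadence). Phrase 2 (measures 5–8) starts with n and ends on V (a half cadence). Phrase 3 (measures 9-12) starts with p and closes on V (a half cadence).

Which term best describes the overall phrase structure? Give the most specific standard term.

phrase group

The final phrase closes with a half cadence, which is not stronger than the preceding half cadence; the 3 phrases lack an overall antecedent–consequent design and so form a phrase group.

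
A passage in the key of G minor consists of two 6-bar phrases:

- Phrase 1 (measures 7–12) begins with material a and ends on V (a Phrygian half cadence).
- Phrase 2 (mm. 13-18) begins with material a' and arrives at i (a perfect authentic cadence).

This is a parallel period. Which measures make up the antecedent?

measures 7–12

The phrase ending with the weaker cadence (Phrygian half cadence) is the antecedent; the one ending more conclusively (perfect authentic cadence) is the consequent. The antecedent is measures 7–12.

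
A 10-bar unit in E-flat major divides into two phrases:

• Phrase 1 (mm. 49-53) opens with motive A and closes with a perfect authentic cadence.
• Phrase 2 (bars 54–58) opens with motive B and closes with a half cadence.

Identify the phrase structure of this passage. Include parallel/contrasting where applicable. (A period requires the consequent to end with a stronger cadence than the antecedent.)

phrase group

The second phrase closes with a half cadence, which is not stronger than the first phrase's perfect authentic cadence; without a weak→strong cadential pair there is no antecedent–consequent relationship, so this is a phrase group rather than a period.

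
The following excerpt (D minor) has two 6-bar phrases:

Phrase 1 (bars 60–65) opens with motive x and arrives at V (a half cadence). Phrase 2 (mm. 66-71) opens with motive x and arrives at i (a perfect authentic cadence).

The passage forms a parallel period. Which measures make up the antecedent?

measures 60–65

The phrase ending with the weaker cadence (half cadence) is the antecedent; the one ending more conclusively (perfect authentic cadence) is the consequent. The antecedent is measures 60–65.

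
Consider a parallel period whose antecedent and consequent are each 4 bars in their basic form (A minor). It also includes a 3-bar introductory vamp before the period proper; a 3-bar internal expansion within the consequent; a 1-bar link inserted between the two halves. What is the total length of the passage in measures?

15 measures

Basic parallel period: 4 + 4 = 8 bars.
8 (basic form) + 3 (introduction) + 3 (internal expansion) + 1 (link) = 15.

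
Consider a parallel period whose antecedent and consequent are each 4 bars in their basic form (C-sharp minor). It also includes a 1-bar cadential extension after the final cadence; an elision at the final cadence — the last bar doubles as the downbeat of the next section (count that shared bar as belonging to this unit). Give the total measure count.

Basic parallel period: 4 + 4 = 8 bars.
8 (basic form) + 1 (cadential extension) = 9.
The elision shares a bar with the next section but does not change this unit's count.

9 measures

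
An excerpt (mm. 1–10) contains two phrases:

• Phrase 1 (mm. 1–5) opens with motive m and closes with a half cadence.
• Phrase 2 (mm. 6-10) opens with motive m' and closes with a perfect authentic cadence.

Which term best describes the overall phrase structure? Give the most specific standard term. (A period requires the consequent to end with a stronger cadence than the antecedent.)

Phrase 1 ends with a half cadence (weaker) and phrase 2 with a perfect authentic cadence (stronger): antecedent + consequent = a period.
The two phrases open with the same material (m / m'), so the period is parallel.

parallel period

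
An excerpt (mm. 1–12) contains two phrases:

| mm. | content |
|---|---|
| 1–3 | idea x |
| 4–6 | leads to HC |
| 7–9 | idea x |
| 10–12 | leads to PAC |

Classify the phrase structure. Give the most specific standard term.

Phrase 1 ends with a half cadence (weaker) and phrase 2 with a perfect authentic cadence (stronger): antecedent + consequent = a period.
The two phrases open with the same material (x / x), so the period is parallel.

parallel period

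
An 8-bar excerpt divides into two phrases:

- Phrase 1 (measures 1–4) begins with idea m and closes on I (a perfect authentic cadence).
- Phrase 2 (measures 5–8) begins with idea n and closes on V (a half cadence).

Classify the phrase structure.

The second phrase closes with a half cadence, which is not stronger than the first phrase's perfect authentic cadence; without a weak→strong cadential pair there is no antecedent–consequent relationship, so this is a phrase group rather than a period.

phrase group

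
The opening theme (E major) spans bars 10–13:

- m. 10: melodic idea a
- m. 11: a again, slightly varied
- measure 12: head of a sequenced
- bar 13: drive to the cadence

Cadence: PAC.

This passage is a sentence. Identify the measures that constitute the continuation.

After the presentation (bars 10–11), the continuation covers the fragmentation through the cadence: mm. 12–13.

measures 12–13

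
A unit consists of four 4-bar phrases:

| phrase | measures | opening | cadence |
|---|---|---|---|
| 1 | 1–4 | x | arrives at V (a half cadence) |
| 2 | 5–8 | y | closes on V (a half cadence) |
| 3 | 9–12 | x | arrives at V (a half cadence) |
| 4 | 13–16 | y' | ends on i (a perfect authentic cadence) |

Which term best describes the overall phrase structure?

Four phrases in two halves: the first half (bars 1–8) ends with a half cadence, the second (mm. 9-16) with a perfect authentic cadence — a large antecedent–consequent pair, i.e. a double period.
Phrase 3 begins with the same material as phrase 1, making it parallel.

parallel double period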